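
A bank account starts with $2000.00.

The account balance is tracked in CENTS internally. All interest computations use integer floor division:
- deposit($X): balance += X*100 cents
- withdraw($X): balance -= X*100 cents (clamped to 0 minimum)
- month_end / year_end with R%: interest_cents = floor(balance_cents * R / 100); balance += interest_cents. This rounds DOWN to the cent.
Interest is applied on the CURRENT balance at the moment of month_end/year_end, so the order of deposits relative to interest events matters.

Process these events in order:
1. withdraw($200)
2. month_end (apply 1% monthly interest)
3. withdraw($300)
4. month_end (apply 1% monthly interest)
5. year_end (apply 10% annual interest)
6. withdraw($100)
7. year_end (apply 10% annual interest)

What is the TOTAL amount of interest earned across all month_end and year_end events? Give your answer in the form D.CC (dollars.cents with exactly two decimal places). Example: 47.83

After 1 (withdraw($200)): balance=$1800.00 total_interest=$0.00
After 2 (month_end (apply 1% monthly interest)): balance=$1818.00 total_interest=$18.00
After 3 (withdraw($300)): balance=$1518.00 total_interest=$18.00
After 4 (month_end (apply 1% monthly interest)): balance=$1533.18 total_interest=$33.18
After 5 (year_end (apply 10% annual interest)): balance=$1686.49 total_interest=$186.49
After 6 (withdraw($100)): balance=$1586.49 total_interest=$186.49
After 7 (year_end (apply 10% annual interest)): balance=$1745.13 total_interest=$345.13

Answer: 345.13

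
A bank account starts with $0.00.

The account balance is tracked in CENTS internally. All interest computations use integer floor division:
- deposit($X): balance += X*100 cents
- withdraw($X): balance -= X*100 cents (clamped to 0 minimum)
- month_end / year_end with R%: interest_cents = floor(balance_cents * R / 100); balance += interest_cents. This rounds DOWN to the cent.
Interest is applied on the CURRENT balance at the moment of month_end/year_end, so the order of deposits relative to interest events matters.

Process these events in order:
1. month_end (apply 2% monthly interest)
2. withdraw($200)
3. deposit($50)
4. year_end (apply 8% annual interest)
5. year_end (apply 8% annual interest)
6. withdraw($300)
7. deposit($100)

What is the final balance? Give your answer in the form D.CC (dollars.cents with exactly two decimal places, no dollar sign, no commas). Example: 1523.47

Answer: 100.00

Derivation:
After 1 (month_end (apply 2% monthly interest)): balance=$0.00 total_interest=$0.00
After 2 (withdraw($200)): balance=$0.00 total_interest=$0.00
After 3 (deposit($50)): balance=$50.00 total_interest=$0.00
After 4 (year_end (apply 8% annual interest)): balance=$54.00 total_interest=$4.00
After 5 (year_end (apply 8% annual interest)): balance=$58.32 total_interest=$8.32
After 6 (withdraw($300)): balance=$0.00 total_interest=$8.32
After 7 (deposit($100)): balance=$100.00 total_interest=$8.32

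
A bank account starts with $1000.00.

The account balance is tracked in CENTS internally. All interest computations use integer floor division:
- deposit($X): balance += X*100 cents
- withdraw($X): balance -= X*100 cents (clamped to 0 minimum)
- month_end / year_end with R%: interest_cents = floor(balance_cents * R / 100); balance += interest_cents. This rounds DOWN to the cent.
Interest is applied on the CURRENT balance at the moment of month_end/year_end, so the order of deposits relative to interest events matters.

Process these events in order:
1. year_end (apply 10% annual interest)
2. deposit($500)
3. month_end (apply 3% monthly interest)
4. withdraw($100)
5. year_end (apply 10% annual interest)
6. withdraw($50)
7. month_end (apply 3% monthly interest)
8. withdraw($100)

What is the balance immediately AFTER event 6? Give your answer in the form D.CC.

After 1 (year_end (apply 10% annual interest)): balance=$1100.00 total_interest=$100.00
After 2 (deposit($500)): balance=$1600.00 total_interest=$100.00
After 3 (month_end (apply 3% monthly interest)): balance=$1648.00 total_interest=$148.00
After 4 (withdraw($100)): balance=$1548.00 total_interest=$148.00
After 5 (year_end (apply 10% annual interest)): balance=$1702.80 total_interest=$302.80
After 6 (withdraw($50)): balance=$1652.80 total_interest=$302.80

Answer: 1652.80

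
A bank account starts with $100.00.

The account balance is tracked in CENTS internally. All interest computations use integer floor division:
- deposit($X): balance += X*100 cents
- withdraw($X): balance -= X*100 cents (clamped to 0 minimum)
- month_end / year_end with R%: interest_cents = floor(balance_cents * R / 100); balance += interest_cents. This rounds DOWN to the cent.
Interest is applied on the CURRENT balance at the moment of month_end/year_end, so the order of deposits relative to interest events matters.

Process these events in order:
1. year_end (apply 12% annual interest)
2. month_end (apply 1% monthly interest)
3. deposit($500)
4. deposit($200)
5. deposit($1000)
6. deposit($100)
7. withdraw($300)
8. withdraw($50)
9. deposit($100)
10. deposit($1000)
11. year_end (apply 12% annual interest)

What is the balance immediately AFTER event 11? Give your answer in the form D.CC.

Answer: 2982.69

Derivation:
After 1 (year_end (apply 12% annual interest)): balance=$112.00 total_interest=$12.00
After 2 (month_end (apply 1% monthly interest)): balance=$113.12 total_interest=$13.12
After 3 (deposit($500)): balance=$613.12 total_interest=$13.12
After 4 (deposit($200)): balance=$813.12 total_interest=$13.12
After 5 (deposit($1000)): balance=$1813.12 total_interest=$13.12
After 6 (deposit($100)): balance=$1913.12 total_interest=$13.12
After 7 (withdraw($300)): balance=$1613.12 total_interest=$13.12
After 8 (withdraw($50)): balance=$1563.12 total_interest=$13.12
After 9 (deposit($100)): balance=$1663.12 total_interest=$13.12
After 10 (deposit($1000)): balance=$2663.12 total_interest=$13.12
After 11 (year_end (apply 12% annual interest)): balance=$2982.69 total_interest=$332.69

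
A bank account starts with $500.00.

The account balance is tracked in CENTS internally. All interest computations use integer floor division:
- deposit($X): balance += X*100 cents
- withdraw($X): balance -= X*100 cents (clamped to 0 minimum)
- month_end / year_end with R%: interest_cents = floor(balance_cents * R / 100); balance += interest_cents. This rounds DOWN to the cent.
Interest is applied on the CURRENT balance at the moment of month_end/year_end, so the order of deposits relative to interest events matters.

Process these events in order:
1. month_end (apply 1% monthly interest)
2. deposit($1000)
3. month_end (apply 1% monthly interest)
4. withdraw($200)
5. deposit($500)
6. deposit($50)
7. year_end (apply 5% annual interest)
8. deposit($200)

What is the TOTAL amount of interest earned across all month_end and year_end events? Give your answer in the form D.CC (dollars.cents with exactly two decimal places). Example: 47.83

After 1 (month_end (apply 1% monthly interest)): balance=$505.00 total_interest=$5.00
After 2 (deposit($1000)): balance=$1505.00 total_interest=$5.00
After 3 (month_end (apply 1% monthly interest)): balance=$1520.05 total_interest=$20.05
After 4 (withdraw($200)): balance=$1320.05 total_interest=$20.05
After 5 (deposit($500)): balance=$1820.05 total_interest=$20.05
After 6 (deposit($50)): balance=$1870.05 total_interest=$20.05
After 7 (year_end (apply 5% annual interest)): balance=$1963.55 total_interest=$113.55
After 8 (deposit($200)): balance=$2163.55 total_interest=$113.55

Answer: 113.55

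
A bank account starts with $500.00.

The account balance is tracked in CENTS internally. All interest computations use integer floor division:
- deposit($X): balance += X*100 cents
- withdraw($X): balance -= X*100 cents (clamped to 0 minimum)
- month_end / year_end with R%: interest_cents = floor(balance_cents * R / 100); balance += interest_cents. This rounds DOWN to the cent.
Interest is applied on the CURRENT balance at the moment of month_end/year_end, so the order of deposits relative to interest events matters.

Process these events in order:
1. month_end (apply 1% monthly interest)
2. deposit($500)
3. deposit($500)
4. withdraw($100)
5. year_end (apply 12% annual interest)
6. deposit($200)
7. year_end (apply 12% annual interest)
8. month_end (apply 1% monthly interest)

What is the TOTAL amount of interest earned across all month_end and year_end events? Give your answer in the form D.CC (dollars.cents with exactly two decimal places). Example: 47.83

Answer: 406.29

Derivation:
After 1 (month_end (apply 1% monthly interest)): balance=$505.00 total_interest=$5.00
After 2 (deposit($500)): balance=$1005.00 total_interest=$5.00
After 3 (deposit($500)): balance=$1505.00 total_interest=$5.00
After 4 (withdraw($100)): balance=$1405.00 total_interest=$5.00
After 5 (year_end (apply 12% annual interest)): balance=$1573.60 total_interest=$173.60
After 6 (deposit($200)): balance=$1773.60 total_interest=$173.60
After 7 (year_end (apply 12% annual interest)): balance=$1986.43 total_interest=$386.43
After 8 (month_end (apply 1% monthly interest)): balance=$2006.29 total_interest=$406.29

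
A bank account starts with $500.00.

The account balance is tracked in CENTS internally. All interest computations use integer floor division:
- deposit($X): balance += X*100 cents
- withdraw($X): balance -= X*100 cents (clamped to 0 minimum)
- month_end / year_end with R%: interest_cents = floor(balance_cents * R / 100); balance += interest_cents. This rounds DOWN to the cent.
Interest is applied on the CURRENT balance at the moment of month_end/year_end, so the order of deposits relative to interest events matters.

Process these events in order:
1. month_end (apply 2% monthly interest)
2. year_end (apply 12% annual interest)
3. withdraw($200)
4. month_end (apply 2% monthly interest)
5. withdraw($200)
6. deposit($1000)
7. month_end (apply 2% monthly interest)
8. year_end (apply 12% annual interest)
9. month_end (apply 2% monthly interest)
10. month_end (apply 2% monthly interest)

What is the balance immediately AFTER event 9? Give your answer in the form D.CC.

Answer: 1373.37

Derivation:
After 1 (month_end (apply 2% monthly interest)): balance=$510.00 total_interest=$10.00
After 2 (year_end (apply 12% annual interest)): balance=$571.20 total_interest=$71.20
After 3 (withdraw($200)): balance=$371.20 total_interest=$71.20
After 4 (month_end (apply 2% monthly interest)): balance=$378.62 total_interest=$78.62
After 5 (withdraw($200)): balance=$178.62 total_interest=$78.62
After 6 (deposit($1000)): balance=$1178.62 total_interest=$78.62
After 7 (month_end (apply 2% monthly interest)): balance=$1202.19 total_interest=$102.19
After 8 (year_end (apply 12% annual interest)): balance=$1346.45 total_interest=$246.45
After 9 (month_end (apply 2% monthly interest)): balance=$1373.37 total_interest=$273.37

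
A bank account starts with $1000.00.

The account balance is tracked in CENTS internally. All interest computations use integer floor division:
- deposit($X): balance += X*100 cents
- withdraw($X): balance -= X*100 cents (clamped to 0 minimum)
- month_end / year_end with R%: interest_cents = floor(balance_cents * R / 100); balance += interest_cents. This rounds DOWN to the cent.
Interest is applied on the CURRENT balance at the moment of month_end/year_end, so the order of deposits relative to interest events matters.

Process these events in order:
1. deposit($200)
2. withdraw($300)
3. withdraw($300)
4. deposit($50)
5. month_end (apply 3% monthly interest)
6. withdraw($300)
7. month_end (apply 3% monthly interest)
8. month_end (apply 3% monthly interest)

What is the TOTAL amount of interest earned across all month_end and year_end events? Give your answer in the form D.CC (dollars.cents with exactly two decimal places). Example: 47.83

Answer: 41.99

Derivation:
After 1 (deposit($200)): balance=$1200.00 total_interest=$0.00
After 2 (withdraw($300)): balance=$900.00 total_interest=$0.00
After 3 (withdraw($300)): balance=$600.00 total_interest=$0.00
After 4 (deposit($50)): balance=$650.00 total_interest=$0.00
After 5 (month_end (apply 3% monthly interest)): balance=$669.50 total_interest=$19.50
After 6 (withdraw($300)): balance=$369.50 total_interest=$19.50
After 7 (month_end (apply 3% monthly interest)): balance=$380.58 total_interest=$30.58
After 8 (month_end (apply 3% monthly interest)): balance=$391.99 total_interest=$41.99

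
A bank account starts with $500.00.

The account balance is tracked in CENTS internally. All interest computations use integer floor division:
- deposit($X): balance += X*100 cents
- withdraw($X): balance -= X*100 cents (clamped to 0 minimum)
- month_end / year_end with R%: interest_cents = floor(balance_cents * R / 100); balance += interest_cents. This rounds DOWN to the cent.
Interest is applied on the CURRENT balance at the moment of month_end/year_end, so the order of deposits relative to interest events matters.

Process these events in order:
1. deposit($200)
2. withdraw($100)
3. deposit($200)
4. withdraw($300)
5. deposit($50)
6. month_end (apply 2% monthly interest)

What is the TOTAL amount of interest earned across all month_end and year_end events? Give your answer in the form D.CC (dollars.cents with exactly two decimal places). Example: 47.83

Answer: 11.00

Derivation:
After 1 (deposit($200)): balance=$700.00 total_interest=$0.00
After 2 (withdraw($100)): balance=$600.00 total_interest=$0.00
After 3 (deposit($200)): balance=$800.00 total_interest=$0.00
After 4 (withdraw($300)): balance=$500.00 total_interest=$0.00
After 5 (deposit($50)): balance=$550.00 total_interest=$0.00
After 6 (month_end (apply 2% monthly interest)): balance=$561.00 total_interest=$11.00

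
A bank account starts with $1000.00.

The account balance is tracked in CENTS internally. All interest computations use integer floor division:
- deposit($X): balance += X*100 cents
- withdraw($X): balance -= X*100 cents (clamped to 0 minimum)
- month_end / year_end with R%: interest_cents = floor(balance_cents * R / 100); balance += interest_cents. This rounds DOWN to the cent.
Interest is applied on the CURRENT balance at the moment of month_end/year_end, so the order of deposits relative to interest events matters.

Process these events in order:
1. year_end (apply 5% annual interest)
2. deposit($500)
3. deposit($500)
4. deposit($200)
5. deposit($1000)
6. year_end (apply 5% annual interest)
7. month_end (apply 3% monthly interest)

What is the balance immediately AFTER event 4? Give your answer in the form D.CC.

Answer: 2250.00

Derivation:
After 1 (year_end (apply 5% annual interest)): balance=$1050.00 total_interest=$50.00
After 2 (deposit($500)): balance=$1550.00 total_interest=$50.00
After 3 (deposit($500)): balance=$2050.00 total_interest=$50.00
After 4 (deposit($200)): balance=$2250.00 total_interest=$50.00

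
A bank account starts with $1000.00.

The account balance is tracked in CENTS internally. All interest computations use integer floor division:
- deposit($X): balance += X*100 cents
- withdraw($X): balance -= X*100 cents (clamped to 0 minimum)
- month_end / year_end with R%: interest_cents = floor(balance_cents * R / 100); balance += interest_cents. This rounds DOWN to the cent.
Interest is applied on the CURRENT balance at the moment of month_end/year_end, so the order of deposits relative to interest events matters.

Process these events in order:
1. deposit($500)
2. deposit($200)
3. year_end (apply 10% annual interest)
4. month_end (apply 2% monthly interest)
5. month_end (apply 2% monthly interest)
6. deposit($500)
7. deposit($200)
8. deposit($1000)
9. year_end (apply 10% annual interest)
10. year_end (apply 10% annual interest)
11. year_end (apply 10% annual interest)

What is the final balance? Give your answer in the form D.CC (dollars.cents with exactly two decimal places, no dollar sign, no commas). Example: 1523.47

Answer: 4852.19

Derivation:
After 1 (deposit($500)): balance=$1500.00 total_interest=$0.00
After 2 (deposit($200)): balance=$1700.00 total_interest=$0.00
After 3 (year_end (apply 10% annual interest)): balance=$1870.00 total_interest=$170.00
After 4 (month_end (apply 2% monthly interest)): balance=$1907.40 total_interest=$207.40
After 5 (month_end (apply 2% monthly interest)): balance=$1945.54 total_interest=$245.54
After 6 (deposit($500)): balance=$2445.54 total_interest=$245.54
After 7 (deposit($200)): balance=$2645.54 total_interest=$245.54
After 8 (deposit($1000)): balance=$3645.54 total_interest=$245.54
After 9 (year_end (apply 10% annual interest)): balance=$4010.09 total_interest=$610.09
After 10 (year_end (apply 10% annual interest)): balance=$4411.09 total_interest=$1011.09
After 11 (year_end (apply 10% annual interest)): balance=$4852.19 total_interest=$1452.19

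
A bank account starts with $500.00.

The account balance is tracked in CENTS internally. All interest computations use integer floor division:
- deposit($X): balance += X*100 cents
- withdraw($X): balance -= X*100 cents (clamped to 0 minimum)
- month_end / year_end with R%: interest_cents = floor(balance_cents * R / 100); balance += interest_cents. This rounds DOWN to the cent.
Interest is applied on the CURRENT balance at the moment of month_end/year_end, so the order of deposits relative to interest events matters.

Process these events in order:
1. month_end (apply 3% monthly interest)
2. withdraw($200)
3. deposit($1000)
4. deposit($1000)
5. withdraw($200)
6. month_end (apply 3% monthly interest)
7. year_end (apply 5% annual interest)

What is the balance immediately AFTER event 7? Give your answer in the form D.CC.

After 1 (month_end (apply 3% monthly interest)): balance=$515.00 total_interest=$15.00
After 2 (withdraw($200)): balance=$315.00 total_interest=$15.00
After 3 (deposit($1000)): balance=$1315.00 total_interest=$15.00
After 4 (deposit($1000)): balance=$2315.00 total_interest=$15.00
After 5 (withdraw($200)): balance=$2115.00 total_interest=$15.00
After 6 (month_end (apply 3% monthly interest)): balance=$2178.45 total_interest=$78.45
After 7 (year_end (apply 5% annual interest)): balance=$2287.37 total_interest=$187.37

Answer: 2287.37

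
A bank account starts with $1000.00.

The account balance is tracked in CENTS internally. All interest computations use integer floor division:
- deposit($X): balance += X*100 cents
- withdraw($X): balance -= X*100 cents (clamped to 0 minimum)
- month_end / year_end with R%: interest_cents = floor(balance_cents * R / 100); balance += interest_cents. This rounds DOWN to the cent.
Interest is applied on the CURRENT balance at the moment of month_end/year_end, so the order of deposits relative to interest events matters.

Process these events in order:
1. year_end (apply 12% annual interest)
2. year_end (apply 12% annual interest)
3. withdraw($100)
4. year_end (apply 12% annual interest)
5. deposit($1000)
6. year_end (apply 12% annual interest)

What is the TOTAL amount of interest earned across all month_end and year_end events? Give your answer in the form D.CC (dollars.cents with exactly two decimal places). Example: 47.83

After 1 (year_end (apply 12% annual interest)): balance=$1120.00 total_interest=$120.00
After 2 (year_end (apply 12% annual interest)): balance=$1254.40 total_interest=$254.40
After 3 (withdraw($100)): balance=$1154.40 total_interest=$254.40
After 4 (year_end (apply 12% annual interest)): balance=$1292.92 total_interest=$392.92
After 5 (deposit($1000)): balance=$2292.92 total_interest=$392.92
After 6 (year_end (apply 12% annual interest)): balance=$2568.07 total_interest=$668.07

Answer: 668.07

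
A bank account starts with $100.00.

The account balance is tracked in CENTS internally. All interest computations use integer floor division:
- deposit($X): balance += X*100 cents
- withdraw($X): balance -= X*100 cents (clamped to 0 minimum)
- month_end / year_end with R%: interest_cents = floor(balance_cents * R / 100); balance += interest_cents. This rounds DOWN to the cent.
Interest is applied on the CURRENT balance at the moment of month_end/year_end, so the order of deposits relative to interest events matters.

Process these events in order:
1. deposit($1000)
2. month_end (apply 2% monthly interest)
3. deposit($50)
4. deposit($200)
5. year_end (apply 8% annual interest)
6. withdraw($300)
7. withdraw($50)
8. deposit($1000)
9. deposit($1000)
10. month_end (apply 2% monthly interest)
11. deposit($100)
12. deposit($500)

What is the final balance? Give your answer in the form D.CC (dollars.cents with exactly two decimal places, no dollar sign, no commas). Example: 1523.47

After 1 (deposit($1000)): balance=$1100.00 total_interest=$0.00
After 2 (month_end (apply 2% monthly interest)): balance=$1122.00 total_interest=$22.00
After 3 (deposit($50)): balance=$1172.00 total_interest=$22.00
After 4 (deposit($200)): balance=$1372.00 total_interest=$22.00
After 5 (year_end (apply 8% annual interest)): balance=$1481.76 total_interest=$131.76
After 6 (withdraw($300)): balance=$1181.76 total_interest=$131.76
After 7 (withdraw($50)): balance=$1131.76 total_interest=$131.76
After 8 (deposit($1000)): balance=$2131.76 total_interest=$131.76
After 9 (deposit($1000)): balance=$3131.76 total_interest=$131.76
After 10 (month_end (apply 2% monthly interest)): balance=$3194.39 total_interest=$194.39
After 11 (deposit($100)): balance=$3294.39 total_interest=$194.39
After 12 (deposit($500)): balance=$3794.39 total_interest=$194.39

Answer: 3794.39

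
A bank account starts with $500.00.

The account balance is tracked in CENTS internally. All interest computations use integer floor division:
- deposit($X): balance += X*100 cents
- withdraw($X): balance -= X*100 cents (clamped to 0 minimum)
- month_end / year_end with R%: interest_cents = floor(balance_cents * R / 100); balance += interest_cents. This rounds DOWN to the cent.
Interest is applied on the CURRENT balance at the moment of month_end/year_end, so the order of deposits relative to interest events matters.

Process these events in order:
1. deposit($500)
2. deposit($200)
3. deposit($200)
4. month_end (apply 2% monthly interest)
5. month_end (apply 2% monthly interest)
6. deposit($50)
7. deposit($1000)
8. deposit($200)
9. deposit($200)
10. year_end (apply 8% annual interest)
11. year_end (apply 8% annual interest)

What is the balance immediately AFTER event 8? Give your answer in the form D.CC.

After 1 (deposit($500)): balance=$1000.00 total_interest=$0.00
After 2 (deposit($200)): balance=$1200.00 total_interest=$0.00
After 3 (deposit($200)): balance=$1400.00 total_interest=$0.00
After 4 (month_end (apply 2% monthly interest)): balance=$1428.00 total_interest=$28.00
After 5 (month_end (apply 2% monthly interest)): balance=$1456.56 total_interest=$56.56
After 6 (deposit($50)): balance=$1506.56 total_interest=$56.56
After 7 (deposit($1000)): balance=$2506.56 total_interest=$56.56
After 8 (deposit($200)): balance=$2706.56 total_interest=$56.56

Answer: 2706.56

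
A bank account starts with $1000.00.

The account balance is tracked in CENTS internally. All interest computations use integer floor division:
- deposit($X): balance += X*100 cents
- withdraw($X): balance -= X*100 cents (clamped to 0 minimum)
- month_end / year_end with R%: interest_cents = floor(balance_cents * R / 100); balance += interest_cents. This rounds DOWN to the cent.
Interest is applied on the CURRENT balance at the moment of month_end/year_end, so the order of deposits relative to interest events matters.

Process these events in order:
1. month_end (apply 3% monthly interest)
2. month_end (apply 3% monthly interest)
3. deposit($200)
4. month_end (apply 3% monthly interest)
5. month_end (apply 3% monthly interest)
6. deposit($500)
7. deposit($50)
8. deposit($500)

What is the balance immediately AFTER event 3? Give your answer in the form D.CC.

After 1 (month_end (apply 3% monthly interest)): balance=$1030.00 total_interest=$30.00
After 2 (month_end (apply 3% monthly interest)): balance=$1060.90 total_interest=$60.90
After 3 (deposit($200)): balance=$1260.90 total_interest=$60.90

Answer: 1260.90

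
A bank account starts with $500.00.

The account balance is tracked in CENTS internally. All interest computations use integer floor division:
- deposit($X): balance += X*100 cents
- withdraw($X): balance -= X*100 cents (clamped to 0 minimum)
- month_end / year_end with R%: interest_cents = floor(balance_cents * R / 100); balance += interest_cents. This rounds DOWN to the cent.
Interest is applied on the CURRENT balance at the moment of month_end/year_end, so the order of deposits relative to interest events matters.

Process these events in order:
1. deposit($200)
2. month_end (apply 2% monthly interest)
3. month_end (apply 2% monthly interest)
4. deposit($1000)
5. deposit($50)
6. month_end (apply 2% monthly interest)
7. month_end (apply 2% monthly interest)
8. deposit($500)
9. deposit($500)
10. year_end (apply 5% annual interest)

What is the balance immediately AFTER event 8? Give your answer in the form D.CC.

Answer: 2350.11

Derivation:
After 1 (deposit($200)): balance=$700.00 total_interest=$0.00
After 2 (month_end (apply 2% monthly interest)): balance=$714.00 total_interest=$14.00
After 3 (month_end (apply 2% monthly interest)): balance=$728.28 total_interest=$28.28
After 4 (deposit($1000)): balance=$1728.28 total_interest=$28.28
After 5 (deposit($50)): balance=$1778.28 total_interest=$28.28
After 6 (month_end (apply 2% monthly interest)): balance=$1813.84 total_interest=$63.84
After 7 (month_end (apply 2% monthly interest)): balance=$1850.11 total_interest=$100.11
After 8 (deposit($500)): balance=$2350.11 total_interest=$100.11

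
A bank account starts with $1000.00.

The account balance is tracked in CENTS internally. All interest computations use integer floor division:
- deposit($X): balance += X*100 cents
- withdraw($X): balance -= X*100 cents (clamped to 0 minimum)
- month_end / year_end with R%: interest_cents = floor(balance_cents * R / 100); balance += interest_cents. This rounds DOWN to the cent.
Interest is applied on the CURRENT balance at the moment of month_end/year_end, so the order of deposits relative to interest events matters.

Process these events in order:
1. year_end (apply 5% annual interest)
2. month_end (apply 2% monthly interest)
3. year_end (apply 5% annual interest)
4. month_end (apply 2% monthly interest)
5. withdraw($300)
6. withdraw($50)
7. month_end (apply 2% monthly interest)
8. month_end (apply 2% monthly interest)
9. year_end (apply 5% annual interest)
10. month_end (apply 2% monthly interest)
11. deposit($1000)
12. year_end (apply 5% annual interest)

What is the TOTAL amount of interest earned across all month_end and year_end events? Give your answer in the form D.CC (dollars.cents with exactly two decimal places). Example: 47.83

After 1 (year_end (apply 5% annual interest)): balance=$1050.00 total_interest=$50.00
After 2 (month_end (apply 2% monthly interest)): balance=$1071.00 total_interest=$71.00
After 3 (year_end (apply 5% annual interest)): balance=$1124.55 total_interest=$124.55
After 4 (month_end (apply 2% monthly interest)): balance=$1147.04 total_interest=$147.04
After 5 (withdraw($300)): balance=$847.04 total_interest=$147.04
After 6 (withdraw($50)): balance=$797.04 total_interest=$147.04
After 7 (month_end (apply 2% monthly interest)): balance=$812.98 total_interest=$162.98
After 8 (month_end (apply 2% monthly interest)): balance=$829.23 total_interest=$179.23
After 9 (year_end (apply 5% annual interest)): balance=$870.69 total_interest=$220.69
After 10 (month_end (apply 2% monthly interest)): balance=$888.10 total_interest=$238.10
After 11 (deposit($1000)): balance=$1888.10 total_interest=$238.10
After 12 (year_end (apply 5% annual interest)): balance=$1982.50 total_interest=$332.50

Answer: 332.50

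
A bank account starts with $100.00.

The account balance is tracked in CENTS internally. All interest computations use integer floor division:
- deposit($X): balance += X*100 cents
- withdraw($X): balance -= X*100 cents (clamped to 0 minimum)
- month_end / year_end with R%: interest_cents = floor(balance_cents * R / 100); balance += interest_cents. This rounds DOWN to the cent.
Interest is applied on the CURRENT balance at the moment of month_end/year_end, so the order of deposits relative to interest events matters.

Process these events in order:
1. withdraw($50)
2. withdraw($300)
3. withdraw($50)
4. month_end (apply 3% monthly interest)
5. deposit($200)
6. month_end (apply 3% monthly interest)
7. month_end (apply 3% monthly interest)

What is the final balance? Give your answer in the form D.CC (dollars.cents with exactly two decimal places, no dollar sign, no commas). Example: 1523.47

After 1 (withdraw($50)): balance=$50.00 total_interest=$0.00
After 2 (withdraw($300)): balance=$0.00 total_interest=$0.00
After 3 (withdraw($50)): balance=$0.00 total_interest=$0.00
After 4 (month_end (apply 3% monthly interest)): balance=$0.00 total_interest=$0.00
After 5 (deposit($200)): balance=$200.00 total_interest=$0.00
After 6 (month_end (apply 3% monthly interest)): balance=$206.00 total_interest=$6.00
After 7 (month_end (apply 3% monthly interest)): balance=$212.18 total_interest=$12.18

Answer: 212.18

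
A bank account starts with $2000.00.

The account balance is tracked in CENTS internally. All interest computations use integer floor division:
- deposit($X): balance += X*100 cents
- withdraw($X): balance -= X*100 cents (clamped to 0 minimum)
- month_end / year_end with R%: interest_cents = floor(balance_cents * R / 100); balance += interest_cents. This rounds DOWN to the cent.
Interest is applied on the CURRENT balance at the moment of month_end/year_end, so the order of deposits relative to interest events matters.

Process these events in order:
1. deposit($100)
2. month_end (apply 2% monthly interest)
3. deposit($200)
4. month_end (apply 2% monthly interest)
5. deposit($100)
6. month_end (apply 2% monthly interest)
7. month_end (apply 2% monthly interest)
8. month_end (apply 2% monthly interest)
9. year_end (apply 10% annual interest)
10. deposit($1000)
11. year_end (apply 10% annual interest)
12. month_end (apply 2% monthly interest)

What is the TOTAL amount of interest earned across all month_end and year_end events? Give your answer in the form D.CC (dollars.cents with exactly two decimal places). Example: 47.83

After 1 (deposit($100)): balance=$2100.00 total_interest=$0.00
After 2 (month_end (apply 2% monthly interest)): balance=$2142.00 total_interest=$42.00
After 3 (deposit($200)): balance=$2342.00 total_interest=$42.00
After 4 (month_end (apply 2% monthly interest)): balance=$2388.84 total_interest=$88.84
After 5 (deposit($100)): balance=$2488.84 total_interest=$88.84
After 6 (month_end (apply 2% monthly interest)): balance=$2538.61 total_interest=$138.61
After 7 (month_end (apply 2% monthly interest)): balance=$2589.38 total_interest=$189.38
After 8 (month_end (apply 2% monthly interest)): balance=$2641.16 total_interest=$241.16
After 9 (year_end (apply 10% annual interest)): balance=$2905.27 total_interest=$505.27
After 10 (deposit($1000)): balance=$3905.27 total_interest=$505.27
After 11 (year_end (apply 10% annual interest)): balance=$4295.79 total_interest=$895.79
After 12 (month_end (apply 2% monthly interest)): balance=$4381.70 total_interest=$981.70

Answer: 981.70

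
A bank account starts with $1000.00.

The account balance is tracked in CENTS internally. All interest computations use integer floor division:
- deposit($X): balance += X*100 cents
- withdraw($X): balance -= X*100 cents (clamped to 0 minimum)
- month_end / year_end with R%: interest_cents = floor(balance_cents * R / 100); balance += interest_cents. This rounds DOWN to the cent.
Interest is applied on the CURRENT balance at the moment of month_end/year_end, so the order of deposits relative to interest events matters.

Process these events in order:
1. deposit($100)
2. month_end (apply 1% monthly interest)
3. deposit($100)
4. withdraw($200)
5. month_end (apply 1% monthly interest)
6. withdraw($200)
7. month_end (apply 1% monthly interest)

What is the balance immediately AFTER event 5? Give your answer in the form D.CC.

Answer: 1021.11

Derivation:
After 1 (deposit($100)): balance=$1100.00 total_interest=$0.00
After 2 (month_end (apply 1% monthly interest)): balance=$1111.00 total_interest=$11.00
After 3 (deposit($100)): balance=$1211.00 total_interest=$11.00
After 4 (withdraw($200)): balance=$1011.00 total_interest=$11.00
After 5 (month_end (apply 1% monthly interest)): balance=$1021.11 total_interest=$21.11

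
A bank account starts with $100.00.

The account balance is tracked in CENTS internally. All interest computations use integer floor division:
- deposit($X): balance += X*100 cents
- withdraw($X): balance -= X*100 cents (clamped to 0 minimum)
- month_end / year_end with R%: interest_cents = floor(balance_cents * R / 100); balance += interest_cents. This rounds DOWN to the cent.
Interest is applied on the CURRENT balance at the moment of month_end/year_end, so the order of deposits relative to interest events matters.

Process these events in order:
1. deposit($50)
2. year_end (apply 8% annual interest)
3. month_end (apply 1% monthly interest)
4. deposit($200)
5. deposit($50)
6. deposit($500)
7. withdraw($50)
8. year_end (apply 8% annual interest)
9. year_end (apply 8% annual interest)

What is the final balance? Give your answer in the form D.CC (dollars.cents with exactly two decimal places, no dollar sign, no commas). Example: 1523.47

After 1 (deposit($50)): balance=$150.00 total_interest=$0.00
After 2 (year_end (apply 8% annual interest)): balance=$162.00 total_interest=$12.00
After 3 (month_end (apply 1% monthly interest)): balance=$163.62 total_interest=$13.62
After 4 (deposit($200)): balance=$363.62 total_interest=$13.62
After 5 (deposit($50)): balance=$413.62 total_interest=$13.62
After 6 (deposit($500)): balance=$913.62 total_interest=$13.62
After 7 (withdraw($50)): balance=$863.62 total_interest=$13.62
After 8 (year_end (apply 8% annual interest)): balance=$932.70 total_interest=$82.70
After 9 (year_end (apply 8% annual interest)): balance=$1007.31 total_interest=$157.31

Answer: 1007.31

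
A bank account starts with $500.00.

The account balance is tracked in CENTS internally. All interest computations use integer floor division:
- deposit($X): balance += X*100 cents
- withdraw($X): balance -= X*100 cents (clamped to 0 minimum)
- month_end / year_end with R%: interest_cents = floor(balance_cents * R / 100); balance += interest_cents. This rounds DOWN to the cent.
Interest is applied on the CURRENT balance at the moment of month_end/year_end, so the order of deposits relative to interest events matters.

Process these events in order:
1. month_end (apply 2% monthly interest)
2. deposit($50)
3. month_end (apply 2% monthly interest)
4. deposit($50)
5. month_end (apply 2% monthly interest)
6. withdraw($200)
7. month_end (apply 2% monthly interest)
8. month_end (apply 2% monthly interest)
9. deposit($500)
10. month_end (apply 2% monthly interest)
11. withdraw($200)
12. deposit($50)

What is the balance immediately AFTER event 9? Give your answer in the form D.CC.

After 1 (month_end (apply 2% monthly interest)): balance=$510.00 total_interest=$10.00
After 2 (deposit($50)): balance=$560.00 total_interest=$10.00
After 3 (month_end (apply 2% monthly interest)): balance=$571.20 total_interest=$21.20
After 4 (deposit($50)): balance=$621.20 total_interest=$21.20
After 5 (month_end (apply 2% monthly interest)): balance=$633.62 total_interest=$33.62
After 6 (withdraw($200)): balance=$433.62 total_interest=$33.62
After 7 (month_end (apply 2% monthly interest)): balance=$442.29 total_interest=$42.29
After 8 (month_end (apply 2% monthly interest)): balance=$451.13 total_interest=$51.13
After 9 (deposit($500)): balance=$951.13 total_interest=$51.13

Answer: 951.13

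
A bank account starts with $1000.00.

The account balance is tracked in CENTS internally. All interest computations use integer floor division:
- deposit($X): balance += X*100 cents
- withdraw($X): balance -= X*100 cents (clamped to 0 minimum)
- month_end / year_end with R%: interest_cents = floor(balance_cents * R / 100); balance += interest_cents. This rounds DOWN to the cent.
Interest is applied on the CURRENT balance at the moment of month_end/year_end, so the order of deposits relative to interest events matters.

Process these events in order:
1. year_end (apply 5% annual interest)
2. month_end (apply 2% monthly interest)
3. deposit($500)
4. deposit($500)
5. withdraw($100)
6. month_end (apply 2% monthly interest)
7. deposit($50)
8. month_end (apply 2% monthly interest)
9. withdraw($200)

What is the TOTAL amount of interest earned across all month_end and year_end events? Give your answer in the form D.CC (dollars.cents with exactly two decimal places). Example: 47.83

After 1 (year_end (apply 5% annual interest)): balance=$1050.00 total_interest=$50.00
After 2 (month_end (apply 2% monthly interest)): balance=$1071.00 total_interest=$71.00
After 3 (deposit($500)): balance=$1571.00 total_interest=$71.00
After 4 (deposit($500)): balance=$2071.00 total_interest=$71.00
After 5 (withdraw($100)): balance=$1971.00 total_interest=$71.00
After 6 (month_end (apply 2% monthly interest)): balance=$2010.42 total_interest=$110.42
After 7 (deposit($50)): balance=$2060.42 total_interest=$110.42
After 8 (month_end (apply 2% monthly interest)): balance=$2101.62 total_interest=$151.62
After 9 (withdraw($200)): balance=$1901.62 total_interest=$151.62

Answer: 151.62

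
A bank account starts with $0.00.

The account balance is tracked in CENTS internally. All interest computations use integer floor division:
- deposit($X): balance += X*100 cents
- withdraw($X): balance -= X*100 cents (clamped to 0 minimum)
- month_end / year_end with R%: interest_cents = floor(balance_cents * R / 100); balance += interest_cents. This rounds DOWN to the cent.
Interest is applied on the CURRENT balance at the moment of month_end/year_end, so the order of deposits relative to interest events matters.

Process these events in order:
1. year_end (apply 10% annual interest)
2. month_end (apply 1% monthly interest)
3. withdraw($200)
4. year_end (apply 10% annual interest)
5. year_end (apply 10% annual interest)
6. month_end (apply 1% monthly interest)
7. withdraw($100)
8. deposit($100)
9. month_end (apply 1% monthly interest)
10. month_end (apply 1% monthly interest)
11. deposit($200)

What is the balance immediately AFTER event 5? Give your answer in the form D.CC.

After 1 (year_end (apply 10% annual interest)): balance=$0.00 total_interest=$0.00
After 2 (month_end (apply 1% monthly interest)): balance=$0.00 total_interest=$0.00
After 3 (withdraw($200)): balance=$0.00 total_interest=$0.00
After 4 (year_end (apply 10% annual interest)): balance=$0.00 total_interest=$0.00
After 5 (year_end (apply 10% annual interest)): balance=$0.00 total_interest=$0.00

Answer: 0.00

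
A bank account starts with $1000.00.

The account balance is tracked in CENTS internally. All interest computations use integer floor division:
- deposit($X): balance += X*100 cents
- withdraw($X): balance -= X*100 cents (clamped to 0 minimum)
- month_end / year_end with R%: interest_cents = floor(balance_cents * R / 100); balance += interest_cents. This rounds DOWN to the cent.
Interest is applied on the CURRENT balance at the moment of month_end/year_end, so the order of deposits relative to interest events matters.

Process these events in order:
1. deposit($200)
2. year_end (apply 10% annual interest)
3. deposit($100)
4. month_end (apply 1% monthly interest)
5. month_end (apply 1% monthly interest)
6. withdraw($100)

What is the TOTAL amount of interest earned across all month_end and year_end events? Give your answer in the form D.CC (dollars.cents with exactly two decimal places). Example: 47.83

After 1 (deposit($200)): balance=$1200.00 total_interest=$0.00
After 2 (year_end (apply 10% annual interest)): balance=$1320.00 total_interest=$120.00
After 3 (deposit($100)): balance=$1420.00 total_interest=$120.00
After 4 (month_end (apply 1% monthly interest)): balance=$1434.20 total_interest=$134.20
After 5 (month_end (apply 1% monthly interest)): balance=$1448.54 total_interest=$148.54
After 6 (withdraw($100)): balance=$1348.54 total_interest=$148.54

Answer: 148.54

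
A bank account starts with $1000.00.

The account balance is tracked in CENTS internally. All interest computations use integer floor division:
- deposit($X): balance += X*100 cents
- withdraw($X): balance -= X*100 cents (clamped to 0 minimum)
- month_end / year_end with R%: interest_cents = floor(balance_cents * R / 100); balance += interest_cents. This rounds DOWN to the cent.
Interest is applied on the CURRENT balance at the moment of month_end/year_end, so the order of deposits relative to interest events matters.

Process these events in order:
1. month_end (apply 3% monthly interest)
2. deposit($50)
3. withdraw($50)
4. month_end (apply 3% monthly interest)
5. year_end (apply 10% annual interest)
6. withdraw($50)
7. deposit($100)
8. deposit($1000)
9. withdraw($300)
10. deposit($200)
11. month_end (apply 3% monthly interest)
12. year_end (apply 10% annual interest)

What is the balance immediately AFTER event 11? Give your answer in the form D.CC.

Answer: 2180.49

Derivation:
After 1 (month_end (apply 3% monthly interest)): balance=$1030.00 total_interest=$30.00
After 2 (deposit($50)): balance=$1080.00 total_interest=$30.00
After 3 (withdraw($50)): balance=$1030.00 total_interest=$30.00
After 4 (month_end (apply 3% monthly interest)): balance=$1060.90 total_interest=$60.90
After 5 (year_end (apply 10% annual interest)): balance=$1166.99 total_interest=$166.99
After 6 (withdraw($50)): balance=$1116.99 total_interest=$166.99
After 7 (deposit($100)): balance=$1216.99 total_interest=$166.99
After 8 (deposit($1000)): balance=$2216.99 total_interest=$166.99
After 9 (withdraw($300)): balance=$1916.99 total_interest=$166.99
After 10 (deposit($200)): balance=$2116.99 total_interest=$166.99
After 11 (month_end (apply 3% monthly interest)): balance=$2180.49 total_interest=$230.49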